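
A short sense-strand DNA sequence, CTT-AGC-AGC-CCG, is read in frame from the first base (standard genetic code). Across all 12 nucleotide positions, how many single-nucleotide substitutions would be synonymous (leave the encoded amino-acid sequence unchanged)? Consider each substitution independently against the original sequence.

8

Codon 1 (CTT, Leu): 3 synonymous substitutions.
Codon 2 (AGC, Ser): 1 synonymous substitution.
Codon 3 (AGC, Ser): 1 synonymous substitution.
Codon 4 (CCG, Pro): 3 synonymous substitutions.
Total: 3 + 1 + 1 + 3 = 8.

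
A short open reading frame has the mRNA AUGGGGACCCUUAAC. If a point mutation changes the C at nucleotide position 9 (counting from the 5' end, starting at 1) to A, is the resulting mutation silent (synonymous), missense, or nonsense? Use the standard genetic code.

Position 9 falls in codon 3: ACC → Thr.
After the substitution the codon is ACA → Thr.
Both encode Thr, so the change is synonymous.

silent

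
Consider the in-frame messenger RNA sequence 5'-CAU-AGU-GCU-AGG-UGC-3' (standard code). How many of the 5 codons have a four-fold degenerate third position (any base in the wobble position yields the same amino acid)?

Codon 1 CAU (His): third position 2-fold.
Codon 2 AGU (Ser): third position 2-fold.
Codon 3 GCU (Ala): third position 4-fold.
Codon 4 AGG (Arg): third position 2-fold.
Codon 5 UGC (Cys): third position 2-fold.
Four-fold degenerate third positions: 1.

1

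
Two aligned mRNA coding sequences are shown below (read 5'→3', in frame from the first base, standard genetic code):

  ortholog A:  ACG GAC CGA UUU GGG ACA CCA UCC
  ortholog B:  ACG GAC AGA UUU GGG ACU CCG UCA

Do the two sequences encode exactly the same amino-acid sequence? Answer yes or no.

yes

Codon 1: ACG Thr / ACG Thr — identical.
Codon 2: GAC Asp / GAC Asp — identical.
Codon 3: CGA Arg / AGA Arg — synonymous.
Codon 4: UUU Phe / UUU Phe — identical.
Codon 5: GGG Gly / GGG Gly — identical.
Codon 6: ACA Thr / ACU Thr — synonymous.
Codon 7: CCA Pro / CCG Pro — synonymous.
Codon 8: UCC Ser / UCA Ser — synonymous.
Nonsynonymous differences: 0 → same protein.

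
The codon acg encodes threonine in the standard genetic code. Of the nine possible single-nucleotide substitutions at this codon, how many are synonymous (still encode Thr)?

3

Position 1: none → 0 synonymous.
Position 2: none → 0 synonymous.
Position 3: ACU, ACC, ACA → 3 synonymous.
Total: 0 + 0 + 3 = 3.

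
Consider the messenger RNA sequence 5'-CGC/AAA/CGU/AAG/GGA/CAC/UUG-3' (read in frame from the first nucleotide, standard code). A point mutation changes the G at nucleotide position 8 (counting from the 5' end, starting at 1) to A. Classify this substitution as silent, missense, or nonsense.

missense

Position 8 falls in codon 3: CGU → Arg.
After the substitution the codon is CAU → His.
Arg ≠ His, so this is a missense mutation.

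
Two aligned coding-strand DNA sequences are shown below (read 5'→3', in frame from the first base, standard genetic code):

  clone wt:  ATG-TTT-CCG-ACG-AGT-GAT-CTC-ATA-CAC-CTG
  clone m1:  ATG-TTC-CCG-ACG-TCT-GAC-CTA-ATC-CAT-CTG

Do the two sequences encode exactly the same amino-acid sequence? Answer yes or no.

Codon 1: ATG Met / ATG Met — identical.
Codon 2: TTT Phe / TTC Phe — synonymous.
Codon 3: CCG Pro / CCG Pro — identical.
Codon 4: ACG Thr / ACG Thr — identical.
Codon 5: AGT Ser / TCT Ser — synonymous.
Codon 6: GAT Asp / GAC Asp — synonymous.
Codon 7: CTC Leu / CTA Leu — synonymous.
Codon 8: ATA Ile / ATC Ile — synonymous.
Codon 9: CAC His / CAT His — synonymous.
Codon 10: CTG Leu / CTG Leu — identical.
Nonsynonymous differences: 0 → same protein.

yes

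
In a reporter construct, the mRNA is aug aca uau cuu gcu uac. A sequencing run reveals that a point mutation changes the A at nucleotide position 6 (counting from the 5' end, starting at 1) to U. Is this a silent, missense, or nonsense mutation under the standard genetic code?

silent

Position 6 falls in codon 2: ACA → Thr.
After the substitution the codon is ACU → Thr.
Both encode Thr, so the change is synonymous.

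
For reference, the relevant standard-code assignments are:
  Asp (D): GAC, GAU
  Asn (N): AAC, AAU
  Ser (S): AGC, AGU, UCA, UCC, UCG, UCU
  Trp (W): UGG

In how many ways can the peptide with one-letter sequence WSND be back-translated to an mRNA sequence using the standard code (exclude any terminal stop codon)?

Trp: 1 codon.
Ser: 6 codons.
Asn: 2 codons.
Asp: 2 codons.
1 × 6 × 2 × 2 = 24.

24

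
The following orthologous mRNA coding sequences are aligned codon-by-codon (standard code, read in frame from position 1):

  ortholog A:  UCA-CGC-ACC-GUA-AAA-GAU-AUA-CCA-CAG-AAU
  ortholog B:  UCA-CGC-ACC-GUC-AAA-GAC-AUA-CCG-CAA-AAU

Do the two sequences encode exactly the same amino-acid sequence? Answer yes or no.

yes

Codon 1: UCA Ser / UCA Ser — identical.
Codon 2: CGC Arg / CGC Arg — identical.
Codon 3: ACC Thr / ACC Thr — identical.
Codon 4: GUA Val / GUC Val — synonymous.
Codon 5: AAA Lys / AAA Lys — identical.
Codon 6: GAU Asp / GAC Asp — synonymous.
Codon 7: AUA Ile / AUA Ile — identical.
Codon 8: CCA Pro / CCG Pro — synonymous.
Codon 9: CAG Gln / CAA Gln — synonymous.
Codon 10: AAU Asn / AAU Asn — identical.
Nonsynonymous differences: 0 → same protein.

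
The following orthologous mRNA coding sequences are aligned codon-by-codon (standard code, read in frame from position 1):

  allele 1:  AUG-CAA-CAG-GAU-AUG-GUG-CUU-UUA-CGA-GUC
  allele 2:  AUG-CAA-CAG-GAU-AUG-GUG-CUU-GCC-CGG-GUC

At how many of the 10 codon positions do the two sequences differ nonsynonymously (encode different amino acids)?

Codon 1: AUG Met / AUG Met — identical.
Codon 2: CAA Gln / CAA Gln — identical.
Codon 3: CAG Gln / CAG Gln — identical.
Codon 4: GAU Asp / GAU Asp — identical.
Codon 5: AUG Met / AUG Met — identical.
Codon 6: GUG Val / GUG Val — identical.
Codon 7: CUU Leu / CUU Leu — identical.
Codon 8: UUA Leu / GCC Ala — nonsynonymous.
Codon 9: CGA Arg / CGG Arg — synonymous.
Codon 10: GUC Val / GUC Val — identical.
Nonsynonymous differences: 1.

1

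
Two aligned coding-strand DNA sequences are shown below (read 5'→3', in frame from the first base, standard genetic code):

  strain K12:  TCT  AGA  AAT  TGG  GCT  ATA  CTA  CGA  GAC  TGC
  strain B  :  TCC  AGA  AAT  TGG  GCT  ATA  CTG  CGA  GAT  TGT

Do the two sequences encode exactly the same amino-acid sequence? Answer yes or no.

Codon 1: TCT Ser / TCC Ser — synonymous.
Codon 2: AGA Arg / AGA Arg — identical.
Codon 3: AAT Asn / AAT Asn — identical.
Codon 4: TGG Trp / TGG Trp — identical.
Codon 5: GCT Ala / GCT Ala — identical.
Codon 6: ATA Ile / ATA Ile — identical.
Codon 7: CTA Leu / CTG Leu — synonymous.
Codon 8: CGA Arg / CGA Arg — identical.
Codon 9: GAC Asp / GAT Asp — synonymous.
Codon 10: TGC Cys / TGT Cys — synonymous.
Nonsynonymous differences: 0 → same protein.

yes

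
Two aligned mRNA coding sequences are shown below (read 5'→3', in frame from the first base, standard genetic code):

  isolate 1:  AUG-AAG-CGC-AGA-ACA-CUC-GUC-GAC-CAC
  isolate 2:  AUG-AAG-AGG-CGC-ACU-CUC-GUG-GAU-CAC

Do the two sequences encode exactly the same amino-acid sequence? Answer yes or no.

Codon 1: AUG Met / AUG Met — identical.
Codon 2: AAG Lys / AAG Lys — identical.
Codon 3: CGC Arg / AGG Arg — synonymous.
Codon 4: AGA Arg / CGC Arg — synonymous.
Codon 5: ACA Thr / ACU Thr — synonymous.
Codon 6: CUC Leu / CUC Leu — identical.
Codon 7: GUC Val / GUG Val — synonymous.
Codon 8: GAC Asp / GAU Asp — synonymous.
Codon 9: CAC His / CAC His — identical.
Nonsynonymous differences: 0 → same protein.

yes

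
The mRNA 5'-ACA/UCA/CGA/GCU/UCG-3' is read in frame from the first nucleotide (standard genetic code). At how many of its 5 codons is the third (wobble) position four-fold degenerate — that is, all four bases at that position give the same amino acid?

5

Codon 1 ACA (Thr): third position 4-fold.
Codon 2 UCA (Ser): third position 4-fold.
Codon 3 CGA (Arg): third position 4-fold.
Codon 4 GCU (Ala): third position 4-fold.
Codon 5 UCG (Ser): third position 4-fold.
Four-fold degenerate third positions: 5.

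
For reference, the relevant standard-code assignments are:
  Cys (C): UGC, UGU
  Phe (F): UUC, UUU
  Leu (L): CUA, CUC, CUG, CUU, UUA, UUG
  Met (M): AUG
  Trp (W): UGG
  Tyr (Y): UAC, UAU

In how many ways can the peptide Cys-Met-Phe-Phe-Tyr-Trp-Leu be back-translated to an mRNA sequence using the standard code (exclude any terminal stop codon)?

96

Cys: 2 codons.
Met: 1 codon.
Phe: 2 codons.
Phe: 2 codons.
Tyr: 2 codons.
Trp: 1 codon.
Leu: 6 codons.
2 × 1 × 2 × 2 × 2 × 1 × 6 = 96.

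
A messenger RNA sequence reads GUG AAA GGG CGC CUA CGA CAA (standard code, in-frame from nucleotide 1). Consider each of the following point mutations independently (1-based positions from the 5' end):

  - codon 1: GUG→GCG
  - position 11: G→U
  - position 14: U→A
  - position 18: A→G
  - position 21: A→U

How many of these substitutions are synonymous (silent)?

Codon 1: GUG (Val) → GCG (Ala) — missense.
Codon 4: CGC (Arg) → CUC (Leu) — missense.
Codon 5: CUA (Leu) → CAA (Gln) — missense.
Codon 6: CGA (Arg) → CGG (Arg) — synonymous.
Codon 7: CAA (Gln) → CAU (His) — missense.
Synonymous: 1 of 5.

1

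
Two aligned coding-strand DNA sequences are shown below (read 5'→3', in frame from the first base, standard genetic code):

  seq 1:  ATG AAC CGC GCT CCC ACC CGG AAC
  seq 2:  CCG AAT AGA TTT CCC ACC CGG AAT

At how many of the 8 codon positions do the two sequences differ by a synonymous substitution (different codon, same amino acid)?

3

Codon 1: ATG Met / CCG Pro — nonsynonymous.
Codon 2: AAC Asn / AAT Asn — synonymous.
Codon 3: CGC Arg / AGA Arg — synonymous.
Codon 4: GCT Ala / TTT Phe — nonsynonymous.
Codon 5: CCC Pro / CCC Pro — identical.
Codon 6: ACC Thr / ACC Thr — identical.
Codon 7: CGG Arg / CGG Arg — identical.
Codon 8: AAC Asn / AAT Asn — synonymous.
Synonymous differences: 3.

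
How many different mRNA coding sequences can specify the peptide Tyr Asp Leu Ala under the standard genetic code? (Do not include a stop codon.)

Tyr: 2 codons.
Asp: 2 codons.
Leu: 6 codons.
Ala: 4 codons.
2 × 2 × 6 × 4 = 96.

96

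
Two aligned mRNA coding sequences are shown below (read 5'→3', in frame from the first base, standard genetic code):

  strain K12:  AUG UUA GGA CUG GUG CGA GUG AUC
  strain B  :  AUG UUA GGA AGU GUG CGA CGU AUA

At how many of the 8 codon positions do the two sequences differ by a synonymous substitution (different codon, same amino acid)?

Codon 1: AUG Met / AUG Met — identical.
Codon 2: UUA Leu / UUA Leu — identical.
Codon 3: GGA Gly / GGA Gly — identical.
Codon 4: CUG Leu / AGU Ser — nonsynonymous.
Codon 5: GUG Val / GUG Val — identical.
Codon 6: CGA Arg / CGA Arg — identical.
Codon 7: GUG Val / CGU Arg — nonsynonymous.
Codon 8: AUC Ile / AUA Ile — synonymous.
Synonymous differences: 1.

1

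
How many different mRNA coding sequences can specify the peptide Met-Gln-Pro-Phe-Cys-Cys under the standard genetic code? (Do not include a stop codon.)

Met: 1 codon.
Gln: 2 codons.
Pro: 4 codons.
Phe: 2 codons.
Cys: 2 codons.
Cys: 2 codons.
1 × 2 × 4 × 2 × 2 × 2 = 64.

64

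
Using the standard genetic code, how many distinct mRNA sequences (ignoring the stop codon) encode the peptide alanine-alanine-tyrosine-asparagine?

64

Ala: 4 codons.
Ala: 4 codons.
Tyr: 2 codons.
Asn: 2 codons.
4 × 4 × 2 × 2 = 64.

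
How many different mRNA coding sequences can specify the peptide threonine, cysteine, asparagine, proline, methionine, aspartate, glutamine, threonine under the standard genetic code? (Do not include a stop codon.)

Thr: 4 codons.
Cys: 2 codons.
Asn: 2 codons.
Pro: 4 codons.
Met: 1 codon.
Asp: 2 codons.
Gln: 2 codons.
Thr: 4 codons.
4 × 2 × 2 × 4 × 1 × 2 × 2 × 4 = 1024.

1024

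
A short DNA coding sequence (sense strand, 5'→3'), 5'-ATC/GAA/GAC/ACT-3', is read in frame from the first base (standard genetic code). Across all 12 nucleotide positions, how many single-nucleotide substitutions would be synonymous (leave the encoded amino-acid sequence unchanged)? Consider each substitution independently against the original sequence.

Codon 1 (ATC, Ile): 2 synonymous substitutions.
Codon 2 (GAA, Glu): 1 synonymous substitution.
Codon 3 (GAC, Asp): 1 synonymous substitution.
Codon 4 (ACT, Thr): 3 synonymous substitutions.
Total: 2 + 1 + 1 + 3 = 7.

7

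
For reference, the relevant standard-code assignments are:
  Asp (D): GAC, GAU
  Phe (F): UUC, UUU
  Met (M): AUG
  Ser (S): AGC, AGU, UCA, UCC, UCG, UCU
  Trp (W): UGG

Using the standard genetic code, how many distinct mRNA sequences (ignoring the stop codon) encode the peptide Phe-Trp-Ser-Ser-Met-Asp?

Phe: 2 codons.
Trp: 1 codon.
Ser: 6 codons.
Ser: 6 codons.
Met: 1 codon.
Asp: 2 codons.
2 × 1 × 6 × 6 × 1 × 2 = 144.

144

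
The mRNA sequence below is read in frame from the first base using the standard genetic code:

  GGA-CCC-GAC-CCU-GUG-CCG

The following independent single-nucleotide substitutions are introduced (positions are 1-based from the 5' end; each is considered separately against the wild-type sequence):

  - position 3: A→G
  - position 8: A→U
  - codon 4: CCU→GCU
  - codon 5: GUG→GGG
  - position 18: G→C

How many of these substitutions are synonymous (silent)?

Codon 1: GGA (Gly) → GGG (Gly) — synonymous.
Codon 3: GAC (Asp) → GUC (Val) — missense.
Codon 4: CCU (Pro) → GCU (Ala) — missense.
Codon 5: GUG (Val) → GGG (Gly) — missense.
Codon 6: CCG (Pro) → CCC (Pro) — synonymous.
Synonymous: 2 of 5.

2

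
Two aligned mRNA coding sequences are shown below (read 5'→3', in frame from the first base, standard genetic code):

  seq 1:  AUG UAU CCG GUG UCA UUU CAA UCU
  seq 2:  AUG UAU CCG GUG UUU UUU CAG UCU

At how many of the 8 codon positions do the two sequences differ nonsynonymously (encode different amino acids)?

1

Codon 1: AUG Met / AUG Met — identical.
Codon 2: UAU Tyr / UAU Tyr — identical.
Codon 3: CCG Pro / CCG Pro — identical.
Codon 4: GUG Val / GUG Val — identical.
Codon 5: UCA Ser / UUU Phe — nonsynonymous.
Codon 6: UUU Phe / UUU Phe — identical.
Codon 7: CAA Gln / CAG Gln — synonymous.
Codon 8: UCU Ser / UCU Ser — identical.
Nonsynonymous differences: 1.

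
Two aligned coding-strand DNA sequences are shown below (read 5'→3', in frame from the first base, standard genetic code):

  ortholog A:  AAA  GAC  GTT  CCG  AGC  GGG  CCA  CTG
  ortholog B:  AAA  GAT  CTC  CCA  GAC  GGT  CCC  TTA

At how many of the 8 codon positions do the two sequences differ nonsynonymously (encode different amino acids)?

Codon 1: AAA Lys / AAA Lys — identical.
Codon 2: GAC Asp / GAT Asp — synonymous.
Codon 3: GTT Val / CTC Leu — nonsynonymous.
Codon 4: CCG Pro / CCA Pro — synonymous.
Codon 5: AGC Ser / GAC Asp — nonsynonymous.
Codon 6: GGG Gly / GGT Gly — synonymous.
Codon 7: CCA Pro / CCC Pro — synonymous.
Codon 8: CTG Leu / TTA Leu — synonymous.
Nonsynonymous differences: 2.

2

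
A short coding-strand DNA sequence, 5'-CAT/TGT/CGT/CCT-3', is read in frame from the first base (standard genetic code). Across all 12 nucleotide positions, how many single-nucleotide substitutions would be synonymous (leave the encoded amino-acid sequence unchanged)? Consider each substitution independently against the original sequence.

Codon 1 (CAT, His): 1 synonymous substitution.
Codon 2 (TGT, Cys): 1 synonymous substitution.
Codon 3 (CGT, Arg): 3 synonymous substitutions.
Codon 4 (CCT, Pro): 3 synonymous substitutions.
Total: 1 + 1 + 3 + 3 = 8.

8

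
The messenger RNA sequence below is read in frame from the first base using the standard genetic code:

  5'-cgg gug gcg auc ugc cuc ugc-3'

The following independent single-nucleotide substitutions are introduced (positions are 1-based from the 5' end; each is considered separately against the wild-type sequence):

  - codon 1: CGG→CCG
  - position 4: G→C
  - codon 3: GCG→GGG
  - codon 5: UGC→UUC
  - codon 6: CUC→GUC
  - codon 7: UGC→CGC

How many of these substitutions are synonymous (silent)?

0

Codon 1: CGG (Arg) → CCG (Pro) — missense.
Codon 2: GUG (Val) → CUG (Leu) — missense.
Codon 3: GCG (Ala) → GGG (Gly) — missense.
Codon 5: UGC (Cys) → UUC (Phe) — missense.
Codon 6: CUC (Leu) → GUC (Val) — missense.
Codon 7: UGC (Cys) → CGC (Arg) — missense.
Synonymous: 0 of 6.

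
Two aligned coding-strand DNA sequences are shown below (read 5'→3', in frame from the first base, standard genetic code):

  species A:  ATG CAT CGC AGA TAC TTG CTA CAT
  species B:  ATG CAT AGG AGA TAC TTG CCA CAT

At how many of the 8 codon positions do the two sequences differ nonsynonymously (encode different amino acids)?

Codon 1: ATG Met / ATG Met — identical.
Codon 2: CAT His / CAT His — identical.
Codon 3: CGC Arg / AGG Arg — synonymous.
Codon 4: AGA Arg / AGA Arg — identical.
Codon 5: TAC Tyr / TAC Tyr — identical.
Codon 6: TTG Leu / TTG Leu — identical.
Codon 7: CTA Leu / CCA Pro — nonsynonymous.
Codon 8: CAT His / CAT His — identical.
Nonsynonymous differences: 1.

1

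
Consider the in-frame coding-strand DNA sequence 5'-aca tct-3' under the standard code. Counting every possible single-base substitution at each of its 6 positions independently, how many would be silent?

Codon 1 (ACA, Thr): 3 synonymous substitutions.
Codon 2 (TCT, Ser): 3 synonymous substitutions.
Total: 3 + 3 = 6.

6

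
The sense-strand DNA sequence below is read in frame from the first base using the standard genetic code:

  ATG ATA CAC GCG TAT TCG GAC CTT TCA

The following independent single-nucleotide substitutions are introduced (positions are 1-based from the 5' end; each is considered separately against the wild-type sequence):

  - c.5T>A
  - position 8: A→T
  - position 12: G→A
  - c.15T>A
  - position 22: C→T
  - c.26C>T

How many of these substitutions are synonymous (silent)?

Codon 2: ATA (Ile) → AAA (Lys) — missense.
Codon 3: CAC (His) → CTC (Leu) — missense.
Codon 4: GCG (Ala) → GCA (Ala) — synonymous.
Codon 5: TAT (Tyr) → TAA (Stop) — nonsense.
Codon 8: CTT (Leu) → TTT (Phe) — missense.
Codon 9: TCA (Ser) → TTA (Leu) — missense.
Synonymous: 1 of 6.

1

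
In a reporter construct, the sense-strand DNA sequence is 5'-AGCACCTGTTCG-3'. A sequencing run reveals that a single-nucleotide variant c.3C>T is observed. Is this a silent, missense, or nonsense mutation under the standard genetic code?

silent

Position 3 falls in codon 1: AGC → Ser.
After the substitution the codon is AGT → Ser.
Both encode Ser, so the change is synonymous.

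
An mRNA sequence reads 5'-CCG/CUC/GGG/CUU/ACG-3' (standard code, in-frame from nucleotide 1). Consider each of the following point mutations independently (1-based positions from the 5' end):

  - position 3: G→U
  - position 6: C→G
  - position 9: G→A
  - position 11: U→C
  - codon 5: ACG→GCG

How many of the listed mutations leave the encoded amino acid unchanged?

Codon 1: CCG (Pro) → CCU (Pro) — synonymous.
Codon 2: CUC (Leu) → CUG (Leu) — synonymous.
Codon 3: GGG (Gly) → GGA (Gly) — synonymous.
Codon 4: CUU (Leu) → CCU (Pro) — missense.
Codon 5: ACG (Thr) → GCG (Ala) — missense.
Synonymous: 3 of 5.

3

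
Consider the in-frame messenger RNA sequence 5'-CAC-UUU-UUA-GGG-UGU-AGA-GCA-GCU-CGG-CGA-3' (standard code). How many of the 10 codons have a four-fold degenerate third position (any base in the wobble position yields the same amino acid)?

Codon 1 CAC (His): third position 2-fold.
Codon 2 UUU (Phe): third position 2-fold.
Codon 3 UUA (Leu): third position 2-fold.
Codon 4 GGG (Gly): third position 4-fold.
Codon 5 UGU (Cys): third position 2-fold.
Codon 6 AGA (Arg): third position 2-fold.
Codon 7 GCA (Ala): third position 4-fold.
Codon 8 GCU (Ala): third position 4-fold.
Codon 9 CGG (Arg): third position 4-fold.
Codon 10 CGA (Arg): third position 4-fold.
Four-fold degenerate third positions: 5.

5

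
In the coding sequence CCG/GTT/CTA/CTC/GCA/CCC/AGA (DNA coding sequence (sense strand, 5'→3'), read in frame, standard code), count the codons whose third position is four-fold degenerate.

6

Codon 1 CCG (Pro): third position 4-fold.
Codon 2 GTT (Val): third position 4-fold.
Codon 3 CTA (Leu): third position 4-fold.
Codon 4 CTC (Leu): third position 4-fold.
Codon 5 GCA (Ala): third position 4-fold.
Codon 6 CCC (Pro): third position 4-fold.
Codon 7 AGA (Arg): third position 2-fold.
Four-fold degenerate third positions: 6.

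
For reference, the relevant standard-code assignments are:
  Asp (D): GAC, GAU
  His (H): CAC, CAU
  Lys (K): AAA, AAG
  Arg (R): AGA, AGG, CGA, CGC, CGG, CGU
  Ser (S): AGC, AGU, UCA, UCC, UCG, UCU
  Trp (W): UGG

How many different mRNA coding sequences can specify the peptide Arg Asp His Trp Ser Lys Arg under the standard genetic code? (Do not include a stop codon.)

Arg: 6 codons.
Asp: 2 codons.
His: 2 codons.
Trp: 1 codon.
Ser: 6 codons.
Lys: 2 codons.
Arg: 6 codons.
6 × 2 × 2 × 1 × 6 × 2 × 6 = 1728.

1728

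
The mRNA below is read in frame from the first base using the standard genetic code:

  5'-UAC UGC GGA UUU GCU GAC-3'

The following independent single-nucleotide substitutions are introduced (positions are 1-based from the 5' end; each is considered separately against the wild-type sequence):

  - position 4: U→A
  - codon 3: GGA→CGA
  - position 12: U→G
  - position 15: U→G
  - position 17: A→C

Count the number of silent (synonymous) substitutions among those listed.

Codon 2: UGC (Cys) → AGC (Ser) — missense.
Codon 3: GGA (Gly) → CGA (Arg) — missense.
Codon 4: UUU (Phe) → UUG (Leu) — missense.
Codon 5: GCU (Ala) → GCG (Ala) — synonymous.
Codon 6: GAC (Asp) → GCC (Ala) — missense.
Synonymous: 1 of 5.

1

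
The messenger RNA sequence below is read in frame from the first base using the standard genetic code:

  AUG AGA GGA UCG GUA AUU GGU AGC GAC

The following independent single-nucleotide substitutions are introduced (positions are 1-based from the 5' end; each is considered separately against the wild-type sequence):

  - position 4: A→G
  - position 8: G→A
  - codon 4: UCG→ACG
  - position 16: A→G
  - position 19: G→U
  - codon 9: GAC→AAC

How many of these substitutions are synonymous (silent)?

Codon 2: AGA (Arg) → GGA (Gly) — missense.
Codon 3: GGA (Gly) → GAA (Glu) — missense.
Codon 4: UCG (Ser) → ACG (Thr) — missense.
Codon 6: AUU (Ile) → GUU (Val) — missense.
Codon 7: GGU (Gly) → UGU (Cys) — missense.
Codon 9: GAC (Asp) → AAC (Asn) — missense.
Synonymous: 0 of 6.

0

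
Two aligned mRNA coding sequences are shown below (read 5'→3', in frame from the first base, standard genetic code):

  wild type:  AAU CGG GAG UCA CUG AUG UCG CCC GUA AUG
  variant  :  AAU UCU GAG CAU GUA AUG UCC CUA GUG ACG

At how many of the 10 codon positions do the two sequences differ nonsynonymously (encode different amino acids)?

5

Codon 1: AAU Asn / AAU Asn — identical.
Codon 2: CGG Arg / UCU Ser — nonsynonymous.
Codon 3: GAG Glu / GAG Glu — identical.
Codon 4: UCA Ser / CAU His — nonsynonymous.
Codon 5: CUG Leu / GUA Val — nonsynonymous.
Codon 6: AUG Met / AUG Met — identical.
Codon 7: UCG Ser / UCC Ser — synonymous.
Codon 8: CCC Pro / CUA Leu — nonsynonymous.
Codon 9: GUA Val / GUG Val — synonymous.
Codon 10: AUG Met / ACG Thr — nonsynonymous.
Nonsynonymous differences: 5.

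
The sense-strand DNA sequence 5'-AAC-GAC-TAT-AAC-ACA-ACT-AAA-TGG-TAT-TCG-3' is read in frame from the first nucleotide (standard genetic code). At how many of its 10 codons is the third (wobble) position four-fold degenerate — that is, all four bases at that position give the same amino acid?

3

Codon 1 AAC (Asn): third position 2-fold.
Codon 2 GAC (Asp): third position 2-fold.
Codon 3 TAT (Tyr): third position 2-fold.
Codon 4 AAC (Asn): third position 2-fold.
Codon 5 ACA (Thr): third position 4-fold.
Codon 6 ACT (Thr): third position 4-fold.
Codon 7 AAA (Lys): third position 2-fold.
Codon 8 TGG (Trp): third position 1-fold.
Codon 9 TAT (Tyr): third position 2-fold.
Codon 10 TCG (Ser): third position 4-fold.
Four-fold degenerate third positions: 3.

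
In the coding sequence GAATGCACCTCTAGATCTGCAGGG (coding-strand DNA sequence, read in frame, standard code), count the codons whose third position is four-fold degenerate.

5

Codon 1 GAA (Glu): third position 2-fold.
Codon 2 TGC (Cys): third position 2-fold.
Codon 3 ACC (Thr): third position 4-fold.
Codon 4 TCT (Ser): third position 4-fold.
Codon 5 AGA (Arg): third position 2-fold.
Codon 6 TCT (Ser): third position 4-fold.
Codon 7 GCA (Ala): third position 4-fold.
Codon 8 GGG (Gly): third position 4-fold.
Four-fold degenerate third positions: 5.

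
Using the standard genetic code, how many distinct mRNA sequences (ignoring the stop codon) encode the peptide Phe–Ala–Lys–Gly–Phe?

128

Phe: 2 codons.
Ala: 4 codons.
Lys: 2 codons.
Gly: 4 codons.
Phe: 2 codons.
2 × 4 × 2 × 4 × 2 = 128.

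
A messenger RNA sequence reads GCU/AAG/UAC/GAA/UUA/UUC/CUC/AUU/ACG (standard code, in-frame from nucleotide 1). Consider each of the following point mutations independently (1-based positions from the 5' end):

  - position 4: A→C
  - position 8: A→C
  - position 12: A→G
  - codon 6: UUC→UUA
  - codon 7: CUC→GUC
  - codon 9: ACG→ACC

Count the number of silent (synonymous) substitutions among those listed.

2

Codon 2: AAG (Lys) → CAG (Gln) — missense.
Codon 3: UAC (Tyr) → UCC (Ser) — missense.
Codon 4: GAA (Glu) → GAG (Glu) — synonymous.
Codon 6: UUC (Phe) → UUA (Leu) — missense.
Codon 7: CUC (Leu) → GUC (Val) — missense.
Codon 9: ACG (Thr) → ACC (Thr) — synonymous.
Synonymous: 2 of 6.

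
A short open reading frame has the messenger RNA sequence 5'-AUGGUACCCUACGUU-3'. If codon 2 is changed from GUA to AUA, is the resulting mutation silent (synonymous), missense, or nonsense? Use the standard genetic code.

Position 4 falls in codon 2: GUA → Val.
After the substitution the codon is AUA → Ile.
Val ≠ Ile, so this is a missense mutation.

missense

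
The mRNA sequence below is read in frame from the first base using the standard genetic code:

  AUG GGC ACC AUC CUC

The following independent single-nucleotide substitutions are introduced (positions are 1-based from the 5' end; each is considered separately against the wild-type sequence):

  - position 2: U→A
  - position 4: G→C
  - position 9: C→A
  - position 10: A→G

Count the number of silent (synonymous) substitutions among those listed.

1

Codon 1: AUG (Met) → AAG (Lys) — missense.
Codon 2: GGC (Gly) → CGC (Arg) — missense.
Codon 3: ACC (Thr) → ACA (Thr) — synonymous.
Codon 4: AUC (Ile) → GUC (Val) — missense.
Synonymous: 1 of 4.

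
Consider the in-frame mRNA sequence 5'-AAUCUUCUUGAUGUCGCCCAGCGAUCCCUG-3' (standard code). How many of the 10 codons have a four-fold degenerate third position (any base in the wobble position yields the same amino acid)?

7

Codon 1 AAU (Asn): third position 2-fold.
Codon 2 CUU (Leu): third position 4-fold.
Codon 3 CUU (Leu): third position 4-fold.
Codon 4 GAU (Asp): third position 2-fold.
Codon 5 GUC (Val): third position 4-fold.
Codon 6 GCC (Ala): third position 4-fold.
Codon 7 CAG (Gln): third position 2-fold.
Codon 8 CGA (Arg): third position 4-fold.
Codon 9 UCC (Ser): third position 4-fold.
Codon 10 CUG (Leu): third position 4-fold.
Four-fold degenerate third positions: 7.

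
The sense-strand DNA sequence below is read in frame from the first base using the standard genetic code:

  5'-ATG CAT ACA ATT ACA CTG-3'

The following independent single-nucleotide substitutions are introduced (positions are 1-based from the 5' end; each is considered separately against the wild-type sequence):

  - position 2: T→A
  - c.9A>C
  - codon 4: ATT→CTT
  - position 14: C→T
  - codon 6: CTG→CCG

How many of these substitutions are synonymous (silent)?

Codon 1: ATG (Met) → AAG (Lys) — missense.
Codon 3: ACA (Thr) → ACC (Thr) — synonymous.
Codon 4: ATT (Ile) → CTT (Leu) — missense.
Codon 5: ACA (Thr) → ATA (Ile) — missense.
Codon 6: CTG (Leu) → CCG (Pro) — missense.
Synonymous: 1 of 5.

1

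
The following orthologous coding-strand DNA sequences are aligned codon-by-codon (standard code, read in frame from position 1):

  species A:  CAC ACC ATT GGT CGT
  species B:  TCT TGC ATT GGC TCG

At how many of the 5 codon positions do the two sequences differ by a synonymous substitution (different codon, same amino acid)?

Codon 1: CAC His / TCT Ser — nonsynonymous.
Codon 2: ACC Thr / TGC Cys — nonsynonymous.
Codon 3: ATT Ile / ATT Ile — identical.
Codon 4: GGT Gly / GGC Gly — synonymous.
Codon 5: CGT Arg / TCG Ser — nonsynonymous.
Synonymous differences: 1.

1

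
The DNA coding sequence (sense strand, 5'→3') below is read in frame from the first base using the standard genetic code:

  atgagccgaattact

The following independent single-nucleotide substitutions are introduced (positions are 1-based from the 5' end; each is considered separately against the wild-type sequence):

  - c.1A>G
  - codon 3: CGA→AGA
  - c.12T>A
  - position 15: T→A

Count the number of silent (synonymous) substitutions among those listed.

Codon 1: ATG (Met) → GTG (Val) — missense.
Codon 3: CGA (Arg) → AGA (Arg) — synonymous.
Codon 4: ATT (Ile) → ATA (Ile) — synonymous.
Codon 5: ACT (Thr) → ACA (Thr) — synonymous.
Synonymous: 3 of 4.

3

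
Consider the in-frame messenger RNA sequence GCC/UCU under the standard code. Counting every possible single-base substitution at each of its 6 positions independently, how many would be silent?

Codon 1 (GCC, Ala): 3 synonymous substitutions.
Codon 2 (UCU, Ser): 3 synonymous substitutions.
Total: 3 + 3 = 6.

6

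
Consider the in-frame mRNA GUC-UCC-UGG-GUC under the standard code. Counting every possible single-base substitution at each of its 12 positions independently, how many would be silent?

9

Codon 1 (GUC, Val): 3 synonymous substitutions.
Codon 2 (UCC, Ser): 3 synonymous substitutions.
Codon 3 (UGG, Trp): 0 synonymous substitutions.
Codon 4 (GUC, Val): 3 synonymous substitutions.
Total: 3 + 3 + 0 + 3 = 9.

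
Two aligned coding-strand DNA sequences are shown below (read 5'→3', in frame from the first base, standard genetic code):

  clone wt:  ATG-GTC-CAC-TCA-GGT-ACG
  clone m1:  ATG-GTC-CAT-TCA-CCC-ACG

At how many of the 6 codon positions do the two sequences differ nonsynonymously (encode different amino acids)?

Codon 1: ATG Met / ATG Met — identical.
Codon 2: GTC Val / GTC Val — identical.
Codon 3: CAC His / CAT His — synonymous.
Codon 4: TCA Ser / TCA Ser — identical.
Codon 5: GGT Gly / CCC Pro — nonsynonymous.
Codon 6: ACG Thr / ACG Thr — identical.
Nonsynonymous differences: 1.

1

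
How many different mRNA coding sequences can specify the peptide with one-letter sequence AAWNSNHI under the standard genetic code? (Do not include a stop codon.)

2304

Ala: 4 codons.
Ala: 4 codons.
Trp: 1 codon.
Asn: 2 codons.
Ser: 6 codons.
Asn: 2 codons.
His: 2 codons.
Ile: 3 codons.
4 × 4 × 1 × 2 × 6 × 2 × 2 × 3 = 2304.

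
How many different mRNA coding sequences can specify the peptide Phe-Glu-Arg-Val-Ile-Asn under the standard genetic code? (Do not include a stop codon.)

576

Phe: 2 codons.
Glu: 2 codons.
Arg: 6 codons.
Val: 4 codons.
Ile: 3 codons.
Asn: 2 codons.
2 × 2 × 6 × 4 × 3 × 2 = 576.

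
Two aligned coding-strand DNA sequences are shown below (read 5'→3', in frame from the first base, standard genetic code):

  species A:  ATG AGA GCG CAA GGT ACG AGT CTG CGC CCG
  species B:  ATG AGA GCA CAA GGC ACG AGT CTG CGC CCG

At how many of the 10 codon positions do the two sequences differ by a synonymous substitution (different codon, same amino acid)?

Codon 1: ATG Met / ATG Met — identical.
Codon 2: AGA Arg / AGA Arg — identical.
Codon 3: GCG Ala / GCA Ala — synonymous.
Codon 4: CAA Gln / CAA Gln — identical.
Codon 5: GGT Gly / GGC Gly — synonymous.
Codon 6: ACG Thr / ACG Thr — identical.
Codon 7: AGT Ser / AGT Ser — identical.
Codon 8: CTG Leu / CTG Leu — identical.
Codon 9: CGC Arg / CGC Arg — identical.
Codon 10: CCG Pro / CCG Pro — identical.
Synonymous differences: 2.

2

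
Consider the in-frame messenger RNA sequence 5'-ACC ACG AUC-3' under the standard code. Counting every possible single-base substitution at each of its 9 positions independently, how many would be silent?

8

Codon 1 (ACC, Thr): 3 synonymous substitutions.
Codon 2 (ACG, Thr): 3 synonymous substitutions.
Codon 3 (AUC, Ile): 2 synonymous substitutions.
Total: 3 + 3 + 2 = 8.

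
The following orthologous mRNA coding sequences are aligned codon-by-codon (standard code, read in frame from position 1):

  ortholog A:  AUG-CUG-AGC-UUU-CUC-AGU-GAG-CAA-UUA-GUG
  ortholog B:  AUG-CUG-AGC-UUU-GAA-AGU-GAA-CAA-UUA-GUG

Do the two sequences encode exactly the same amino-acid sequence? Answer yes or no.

Codon 1: AUG Met / AUG Met — identical.
Codon 2: CUG Leu / CUG Leu — identical.
Codon 3: AGC Ser / AGC Ser — identical.
Codon 4: UUU Phe / UUU Phe — identical.
Codon 5: CUC Leu / GAA Glu — nonsynonymous.
Codon 6: AGU Ser / AGU Ser — identical.
Codon 7: GAG Glu / GAA Glu — synonymous.
Codon 8: CAA Gln / CAA Gln — identical.
Codon 9: UUA Leu / UUA Leu — identical.
Codon 10: GUG Val / GUG Val — identical.
Nonsynonymous differences: 1 → different protein.

no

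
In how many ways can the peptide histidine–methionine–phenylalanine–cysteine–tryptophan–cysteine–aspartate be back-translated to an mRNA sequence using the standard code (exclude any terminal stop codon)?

His: 2 codons.
Met: 1 codon.
Phe: 2 codons.
Cys: 2 codons.
Trp: 1 codon.
Cys: 2 codons.
Asp: 2 codons.
2 × 1 × 2 × 2 × 1 × 2 × 2 = 32.

32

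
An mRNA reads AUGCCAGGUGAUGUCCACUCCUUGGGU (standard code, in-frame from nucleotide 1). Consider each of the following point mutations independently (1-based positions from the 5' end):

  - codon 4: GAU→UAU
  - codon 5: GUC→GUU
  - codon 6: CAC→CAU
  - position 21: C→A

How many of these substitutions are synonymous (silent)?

Codon 4: GAU (Asp) → UAU (Tyr) — missense.
Codon 5: GUC (Val) → GUU (Val) — synonymous.
Codon 6: CAC (His) → CAU (His) — synonymous.
Codon 7: UCC (Ser) → UCA (Ser) — synonymous.
Synonymous: 3 of 4.

3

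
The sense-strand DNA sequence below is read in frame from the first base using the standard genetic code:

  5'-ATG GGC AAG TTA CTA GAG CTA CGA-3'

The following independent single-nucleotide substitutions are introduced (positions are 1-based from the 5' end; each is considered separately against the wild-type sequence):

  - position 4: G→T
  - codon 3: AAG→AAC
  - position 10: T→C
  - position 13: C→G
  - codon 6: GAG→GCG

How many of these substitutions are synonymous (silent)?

Codon 2: GGC (Gly) → TGC (Cys) — missense.
Codon 3: AAG (Lys) → AAC (Asn) — missense.
Codon 4: TTA (Leu) → CTA (Leu) — synonymous.
Codon 5: CTA (Leu) → GTA (Val) — missense.
Codon 6: GAG (Glu) → GCG (Ala) — missense.
Synonymous: 1 of 5.

1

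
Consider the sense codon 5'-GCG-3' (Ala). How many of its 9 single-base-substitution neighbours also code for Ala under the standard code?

Position 1: none → 0 synonymous.
Position 2: none → 0 synonymous.
Position 3: GCT, GCC, GCA → 3 synonymous.
Total: 0 + 0 + 3 = 3.

3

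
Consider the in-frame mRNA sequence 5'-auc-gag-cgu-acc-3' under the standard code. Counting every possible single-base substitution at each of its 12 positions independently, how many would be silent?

9

Codon 1 (AUC, Ile): 2 synonymous substitutions.
Codon 2 (GAG, Glu): 1 synonymous substitution.
Codon 3 (CGU, Arg): 3 synonymous substitutions.
Codon 4 (ACC, Thr): 3 synonymous substitutions.
Total: 2 + 1 + 3 + 3 = 9.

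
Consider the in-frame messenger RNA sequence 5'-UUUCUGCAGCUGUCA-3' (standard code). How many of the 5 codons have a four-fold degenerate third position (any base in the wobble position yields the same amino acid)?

3

Codon 1 UUU (Phe): third position 2-fold.
Codon 2 CUG (Leu): third position 4-fold.
Codon 3 CAG (Gln): third position 2-fold.
Codon 4 CUG (Leu): third position 4-fold.
Codon 5 UCA (Ser): third position 4-fold.
Four-fold degenerate third positions: 3.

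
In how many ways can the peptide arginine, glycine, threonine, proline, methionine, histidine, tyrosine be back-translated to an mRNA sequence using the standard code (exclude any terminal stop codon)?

1536

Arg: 6 codons.
Gly: 4 codons.
Thr: 4 codons.
Pro: 4 codons.
Met: 1 codon.
His: 2 codons.
Tyr: 2 codons.
6 × 4 × 4 × 4 × 1 × 2 × 2 = 1536.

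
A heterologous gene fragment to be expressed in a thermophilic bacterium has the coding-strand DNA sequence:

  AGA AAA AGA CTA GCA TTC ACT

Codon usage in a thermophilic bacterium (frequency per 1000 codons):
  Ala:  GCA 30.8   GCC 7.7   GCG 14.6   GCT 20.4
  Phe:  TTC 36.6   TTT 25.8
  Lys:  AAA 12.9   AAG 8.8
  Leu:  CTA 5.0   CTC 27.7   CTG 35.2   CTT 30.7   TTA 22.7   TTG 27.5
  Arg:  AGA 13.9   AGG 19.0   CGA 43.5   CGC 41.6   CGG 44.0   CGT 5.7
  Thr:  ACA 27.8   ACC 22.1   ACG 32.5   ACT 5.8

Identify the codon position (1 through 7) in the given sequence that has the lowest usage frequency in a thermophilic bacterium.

Codon 1 AGA (Arg): 13.9 per 1000.
Codon 2 AAA (Lys): 12.9 per 1000.
Codon 3 AGA (Arg): 13.9 per 1000.
Codon 4 CTA (Leu): 5.0 per 1000.
Codon 5 GCA (Ala): 30.8 per 1000.
Codon 6 TTC (Phe): 36.6 per 1000.
Codon 7 ACT (Thr): 5.8 per 1000.
Lowest frequency is 5.0 at codon 4.

4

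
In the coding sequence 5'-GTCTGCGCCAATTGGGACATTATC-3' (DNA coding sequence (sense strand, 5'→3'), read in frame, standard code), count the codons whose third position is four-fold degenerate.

Codon 1 GTC (Val): third position 4-fold.
Codon 2 TGC (Cys): third position 2-fold.
Codon 3 GCC (Ala): third position 4-fold.
Codon 4 AAT (Asn): third position 2-fold.
Codon 5 TGG (Trp): third position 1-fold.
Codon 6 GAC (Asp): third position 2-fold.
Codon 7 ATT (Ile): third position 3-fold.
Codon 8 ATC (Ile): third position 3-fold.
Four-fold degenerate third positions: 2.

2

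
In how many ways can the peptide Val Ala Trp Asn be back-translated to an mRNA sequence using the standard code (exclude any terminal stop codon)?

32

Val: 4 codons.
Ala: 4 codons.
Trp: 1 codon.
Asn: 2 codons.
4 × 4 × 1 × 2 = 32.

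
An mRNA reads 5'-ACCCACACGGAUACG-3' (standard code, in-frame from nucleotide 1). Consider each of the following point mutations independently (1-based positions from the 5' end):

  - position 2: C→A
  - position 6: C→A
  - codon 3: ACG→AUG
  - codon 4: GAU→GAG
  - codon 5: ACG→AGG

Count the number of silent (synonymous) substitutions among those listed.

Codon 1: ACC (Thr) → AAC (Asn) — missense.
Codon 2: CAC (His) → CAA (Gln) — missense.
Codon 3: ACG (Thr) → AUG (Met) — missense.
Codon 4: GAU (Asp) → GAG (Glu) — missense.
Codon 5: ACG (Thr) → AGG (Arg) — missense.
Synonymous: 0 of 5.

0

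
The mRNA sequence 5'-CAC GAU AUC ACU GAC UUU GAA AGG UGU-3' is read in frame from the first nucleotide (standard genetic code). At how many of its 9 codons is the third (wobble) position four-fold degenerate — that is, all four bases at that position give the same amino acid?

1

Codon 1 CAC (His): third position 2-fold.
Codon 2 GAU (Asp): third position 2-fold.
Codon 3 AUC (Ile): third position 3-fold.
Codon 4 ACU (Thr): third position 4-fold.
Codon 5 GAC (Asp): third position 2-fold.
Codon 6 UUU (Phe): third position 2-fold.
Codon 7 GAA (Glu): third position 2-fold.
Codon 8 AGG (Arg): third position 2-fold.
Codon 9 UGU (Cys): third position 2-fold.
Four-fold degenerate third positions: 1.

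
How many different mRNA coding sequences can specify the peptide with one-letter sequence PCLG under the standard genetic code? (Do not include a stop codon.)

192

Pro: 4 codons.
Cys: 2 codons.
Leu: 6 codons.
Gly: 4 codons.
4 × 2 × 6 × 4 = 192.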